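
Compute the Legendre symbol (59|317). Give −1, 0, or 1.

1

Euler's criterion: (59/317) ≡ 59^158 (mod 317).
59^2 ≡ 311 (mod 317)
59^4 ≡ 36 (mod 317)
59^8 ≡ 28 (mod 317)
59^16 ≡ 150 (mod 317)
59^32 ≡ 310 (mod 317)
59^64 ≡ 49 (mod 317)
59^128 ≡ 182 (mod 317)
59^158 = 59^(128+16+8+4+2) ≡ 1 (mod 317).
Result is 1, so (59/317) = 1.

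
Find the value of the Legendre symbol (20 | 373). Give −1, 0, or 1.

Pull out 2^2: since 373 ≡ 5 (mod 8), (2/373) = -1, so (2/373)^2 = +1.
Reciprocity: 5 ≡ 1 and 373 ≡ 1 (mod 4), so (5/373) = +(373/5).
Reduce top mod 5: now compute (3/5).
Reciprocity: 3 ≡ 3 and 5 ≡ 1 (mod 4), so (3/5) = +(5/3).
Reduce top mod 3: now compute (2/3).
Pull out 2: since 3 ≡ 3 (mod 8), (2/3) = -1.
Reached (1/3) = 1. Collecting the sign flips along the way, the symbol is -1.

-1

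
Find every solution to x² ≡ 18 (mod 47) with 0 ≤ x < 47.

Since 47 ≡ 3 (mod 4), a square root of 18 is 18^((47+1)/4) = 18^12 mod 47.
Repeated squaring: 18^2≡42, 18^4≡25, 18^8≡14 (mod 47).
18^12 = 18^(8+4) ≡ 21 (mod 47).
Check: 21² = 441 ≡ 18 (mod 47). The two roots are 21 and 26.

21, 26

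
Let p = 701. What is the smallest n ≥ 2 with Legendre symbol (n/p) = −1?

(2/701) = −1, so 2 is the smallest positive non-residue mod 701.

2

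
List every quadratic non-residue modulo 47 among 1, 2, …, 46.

5,10,11,13,15,19,20,22,23,26,29,30,31,33,35,38,39,40,41,43,44,45,46

Square k = 1,…,23 (k and 47−k give the same square):
1²=1, 2²=4, 3²=9, 4²=16, 5²=25, 6²=36, 7²≡2, 8²≡17, 9²≡34, 10²≡6, 11²≡27, 12²≡3, 13²≡28, 14²≡8, 15²≡37, 16²≡21, 17²≡7, 18²≡42, 19²≡32, 20²≡24, 21²≡18, 22²≡14, 23²≡12 (mod 47).
The residues are {1, 2, 3, 4, 6, 7, 8, 9, 12, 14, 16, 17, 18, 21, 24, 25, 27, 28, 32, 34, 36, 37, 42}; the non-residues are the remaining 23 nonzero classes.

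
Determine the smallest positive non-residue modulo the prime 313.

(2/313) = +1, so 2 is a residue.
(3/313) = +1, so 3 is a residue.
(4/313) = +1, so 4 is a residue.
(5/313) = −1, so 5 is the smallest positive non-residue mod 313.

5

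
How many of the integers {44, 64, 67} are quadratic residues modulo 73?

2

(44/73) = -1 → non-residue.
(64/73) = +1 → QR.
(67/73) = +1 → QR.
Total quadratic residues among the 3: 2.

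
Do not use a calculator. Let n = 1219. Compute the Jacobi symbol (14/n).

1

Pull out 2: since 1219 ≡ 3 (mod 8), (2/1219) = -1.
Reciprocity: 7 ≡ 3 and 1219 ≡ 3 (mod 4), so (7/1219) = −(1219/7).
Reduce top mod 7: now compute (1/7).
Reached (1/7) = 1. Collecting the sign flips along the way, the symbol is +1.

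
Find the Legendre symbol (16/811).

Pull out 2^4: since 811 ≡ 3 (mod 8), (2/811) = -1, so (2/811)^4 = +1.
Reached (1/811) = 1. Collecting the sign flips along the way, the symbol is +1.

1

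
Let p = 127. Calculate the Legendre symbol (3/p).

-1

Reciprocity: 3 ≡ 3 and 127 ≡ 3 (mod 4), so (3/127) = −(127/3).
Reduce top mod 3: now compute (1/3).
Reached (1/3) = 1. Collecting the sign flips along the way, the symbol is -1.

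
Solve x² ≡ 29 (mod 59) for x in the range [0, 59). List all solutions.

18, 41

Since 59 ≡ 3 (mod 4), a square root of 29 is 29^((59+1)/4) = 29^15 mod 59.
Repeated squaring: 29^2≡15, 29^4≡48, 29^8≡3 (mod 59).
29^15 = 29^(8+4+2+1) ≡ 41 (mod 59).
Check: 41² = 1681 ≡ 29 (mod 59). The two roots are 18 and 41.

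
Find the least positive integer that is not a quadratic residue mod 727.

(2/727) = +1, so 2 is a residue.
(3/727) = −1, so 3 is the smallest positive non-residue mod 727.

3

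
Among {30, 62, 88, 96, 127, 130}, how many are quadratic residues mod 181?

(30/181) = -1 → non-residue.
(62/181) = +1 → QR.
(88/181) = -1 → non-residue.
(96/181) = -1 → non-residue.
(127/181) = -1 → non-residue.
(130/181) = -1 → non-residue.
Total quadratic residues among the 6: 1.

1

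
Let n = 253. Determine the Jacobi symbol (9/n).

Reciprocity: 9 ≡ 1 and 253 ≡ 1 (mod 4), so (9/253) = +(253/9).
Reduce top mod 9: now compute (1/9).
Reached (1/9) = 1. Collecting the sign flips along the way, the symbol is +1.

1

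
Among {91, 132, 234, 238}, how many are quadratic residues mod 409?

(91/409) = +1 → QR.
(132/409) = -1 → non-residue.
(234/409) = -1 → non-residue.
(238/409) = -1 → non-residue.
Total quadratic residues among the 4: 1.

1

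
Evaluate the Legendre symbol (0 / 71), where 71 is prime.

Top reduces to 0: gcd > 1, so the symbol is 0.

0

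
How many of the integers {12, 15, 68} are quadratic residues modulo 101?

(12/101) = -1 → non-residue.
(15/101) = -1 → non-residue.
(68/101) = +1 → QR.
Total quadratic residues among the 3: 1.

1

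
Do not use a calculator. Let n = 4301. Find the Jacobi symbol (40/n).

-1

Pull out 2^3: since 4301 ≡ 5 (mod 8), (2/4301) = -1, so (2/4301)^3 = -1.
Reciprocity: 5 ≡ 1 and 4301 ≡ 1 (mod 4), so (5/4301) = +(4301/5).
Reduce top mod 5: now compute (1/5).
Reached (1/5) = 1. Collecting the sign flips along the way, the symbol is -1.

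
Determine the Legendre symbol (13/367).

1

Reciprocity: 13 ≡ 1 and 367 ≡ 3 (mod 4), so (13/367) = +(367/13).
Reduce top mod 13: now compute (3/13).
Reciprocity: 3 ≡ 3 and 13 ≡ 1 (mod 4), so (3/13) = +(13/3).
Reduce top mod 3: now compute (1/3).
Reached (1/3) = 1. Collecting the sign flips along the way, the symbol is +1.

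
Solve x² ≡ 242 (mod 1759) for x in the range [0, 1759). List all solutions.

Since 1759 ≡ 3 (mod 4), a square root of 242 is 242^((1759+1)/4) = 242^440 mod 1759.
Repeated squaring: 242^2≡517, 242^4≡1680, 242^8≡964, 242^16≡544, 242^32≡424, 242^64≡358, 242^128≡1516, 242^256≡1002 (mod 1759).
242^440 = 242^(256+128+32+16+8) ≡ 1490 (mod 1759).
Check: 1490² = 2220100 ≡ 242 (mod 1759). The two roots are 269 and 1490.

269, 1490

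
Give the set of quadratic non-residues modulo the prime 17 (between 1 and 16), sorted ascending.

Square k = 1,…,8 (k and 17−k give the same square):
1²=1, 2²=4, 3²=9, 4²=16, 5²≡8, 6²≡2, 7²≡15, 8²≡13 (mod 17).
The residues are {1, 2, 4, 8, 9, 13, 15, 16}; the non-residues are the remaining 8 nonzero classes.

3,5,6,7,10,11,12,14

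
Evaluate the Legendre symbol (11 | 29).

Reciprocity: 11 ≡ 3 and 29 ≡ 1 (mod 4), so (11/29) = +(29/11).
Reduce top mod 11: now compute (7/11).
Reciprocity: 7 ≡ 3 and 11 ≡ 3 (mod 4), so (7/11) = −(11/7).
Reduce top mod 7: now compute (4/7).
Pull out 2^2: since 7 ≡ 7 (mod 8), (2/7) = +1, so (2/7)^2 = +1.
Reached (1/7) = 1. Collecting the sign flips along the way, the symbol is -1.

-1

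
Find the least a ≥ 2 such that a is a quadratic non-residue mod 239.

(2/239) = +1, so 2 is a residue.
(3/239) = +1, so 3 is a residue.
(4/239) = +1, so 4 is a residue.
(5/239) = +1, so 5 is a residue.
(6/239) = +1, so 6 is a residue.
(7/239) = −1, so 7 is the smallest positive non-residue mod 239.

7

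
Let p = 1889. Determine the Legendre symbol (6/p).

-1

Pull out 2: since 1889 ≡ 1 (mod 8), (2/1889) = +1.
Reciprocity: 3 ≡ 3 and 1889 ≡ 1 (mod 4), so (3/1889) = +(1889/3).
Reduce top mod 3: now compute (2/3).
Pull out 2: since 3 ≡ 3 (mod 8), (2/3) = -1.
Reached (1/3) = 1. Collecting the sign flips along the way, the symbol is -1.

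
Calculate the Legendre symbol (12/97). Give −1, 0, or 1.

1

Pull out 2^2: since 97 ≡ 1 (mod 8), (2/97) = +1, so (2/97)^2 = +1.
Reciprocity: 3 ≡ 3 and 97 ≡ 1 (mod 4), so (3/97) = +(97/3).
Reduce top mod 3: now compute (1/3).
Reached (1/3) = 1. Collecting the sign flips along the way, the symbol is +1.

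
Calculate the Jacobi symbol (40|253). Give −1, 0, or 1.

Pull out 2^3: since 253 ≡ 5 (mod 8), (2/253) = -1, so (2/253)^3 = -1.
Reciprocity: 5 ≡ 1 and 253 ≡ 1 (mod 4), so (5/253) = +(253/5).
Reduce top mod 5: now compute (3/5).
Reciprocity: 3 ≡ 3 and 5 ≡ 1 (mod 4), so (3/5) = +(5/3).
Reduce top mod 3: now compute (2/3).
Pull out 2: since 3 ≡ 3 (mod 8), (2/3) = -1.
Reached (1/3) = 1. Collecting the sign flips along the way, the symbol is +1.

1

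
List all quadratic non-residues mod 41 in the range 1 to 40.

3,6,7,11,12,13,14,15,17,19,22,24,26,27,28,29,30,34,35,38

Square k = 1,…,20 (k and 41−k give the same square):
1²=1, 2²=4, 3²=9, 4²=16, 5²=25, 6²=36, 7²≡8, 8²≡23, 9²≡40, 10²≡18, 11²≡39, 12²≡21, 13²≡5, 14²≡32, 15²≡20, 16²≡10, 17²≡2, 18²≡37, 19²≡33, 20²≡31 (mod 41).
The residues are {1, 2, 4, 5, 8, 9, 10, 16, 18, 20, 21, 23, 25, 31, 32, 33, 36, 37, 39, 40}; the non-residues are the remaining 20 nonzero classes.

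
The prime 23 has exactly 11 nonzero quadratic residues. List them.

1,2,3,4,6,8,9,12,13,16,18

Square k = 1,…,11 (k and 23−k give the same square):
1²=1, 2²=4, 3²=9, 4²=16, 5²≡2, 6²≡13, 7²≡3, 8²≡18, 9²≡12, 10²≡8, 11²≡6 (mod 23).
So the quadratic residues mod 23 are {1, 2, 3, 4, 6, 8, 9, 12, 13, 16, 18}.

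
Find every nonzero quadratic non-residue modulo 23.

Square k = 1,…,11 (k and 23−k give the same square):
1²=1, 2²=4, 3²=9, 4²=16, 5²≡2, 6²≡13, 7²≡3, 8²≡18, 9²≡12, 10²≡8, 11²≡6 (mod 23).
The residues are {1, 2, 3, 4, 6, 8, 9, 12, 13, 16, 18}; the non-residues are the remaining 11 nonzero classes.

5,7,10,11,14,15,17,19,20,21,22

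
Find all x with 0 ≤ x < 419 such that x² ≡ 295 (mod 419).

53, 366

Since 419 ≡ 3 (mod 4), a square root of 295 is 295^((419+1)/4) = 295^105 mod 419.
Repeated squaring: 295^2≡292, 295^4≡207, 295^8≡111, 295^16≡170, 295^32≡408, 295^64≡121 (mod 419).
295^105 = 295^(64+32+8+1) ≡ 366 (mod 419).
Check: 366² = 133956 ≡ 295 (mod 419). The two roots are 53 and 366.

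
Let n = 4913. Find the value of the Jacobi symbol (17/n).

Reciprocity: 17 ≡ 1 and 4913 ≡ 1 (mod 4), so (17/4913) = +(4913/17).
Reduce top mod 17: now compute (0/17).
Top reduces to 0: gcd > 1, so the symbol is 0.

0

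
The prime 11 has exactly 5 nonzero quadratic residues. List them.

Square k = 1,…,5 (k and 11−k give the same square):
1²=1, 2²=4, 3²=9, 4²≡5, 5²≡3 (mod 11).
So the quadratic residues mod 11 are {1, 3, 4, 5, 9}.

1,3,4,5,9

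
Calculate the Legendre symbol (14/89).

-1

Euler's criterion: (14/89) ≡ 14^44 (mod 89).
14^2 ≡ 18 (mod 89)
14^4 ≡ 57 (mod 89)
14^8 ≡ 45 (mod 89)
14^16 ≡ 67 (mod 89)
14^32 ≡ 39 (mod 89)
14^44 = 14^(32+8+4) ≡ 88 (mod 89).
Result is 88 ≡ −1, so (14/89) = −1.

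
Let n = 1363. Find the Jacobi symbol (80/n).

-1

Pull out 2^4: since 1363 ≡ 3 (mod 8), (2/1363) = -1, so (2/1363)^4 = +1.
Reciprocity: 5 ≡ 1 and 1363 ≡ 3 (mod 4), so (5/1363) = +(1363/5).
Reduce top mod 5: now compute (3/5).
Reciprocity: 3 ≡ 3 and 5 ≡ 1 (mod 4), so (3/5) = +(5/3).
Reduce top mod 3: now compute (2/3).
Pull out 2: since 3 ≡ 3 (mod 8), (2/3) = -1.
Reached (1/3) = 1. Collecting the sign flips along the way, the symbol is -1.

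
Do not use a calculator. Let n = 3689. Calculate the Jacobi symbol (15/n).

Reciprocity: 15 ≡ 3 and 3689 ≡ 1 (mod 4), so (15/3689) = +(3689/15).
Reduce top mod 15: now compute (14/15).
Pull out 2: since 15 ≡ 7 (mod 8), (2/15) = +1.
Reciprocity: 7 ≡ 3 and 15 ≡ 3 (mod 4), so (7/15) = −(15/7).
Reduce top mod 7: now compute (1/7).
Reached (1/7) = 1. Collecting the sign flips along the way, the symbol is -1.

-1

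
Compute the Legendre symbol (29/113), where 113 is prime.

Reciprocity: 29 ≡ 1 and 113 ≡ 1 (mod 4), so (29/113) = +(113/29).
Reduce top mod 29: now compute (26/29).
Pull out 2: since 29 ≡ 5 (mod 8), (2/29) = -1.
Reciprocity: 13 ≡ 1 and 29 ≡ 1 (mod 4), so (13/29) = +(29/13).
Reduce top mod 13: now compute (3/13).
Reciprocity: 3 ≡ 3 and 13 ≡ 1 (mod 4), so (3/13) = +(13/3).
Reduce top mod 3: now compute (1/3).
Reached (1/3) = 1. Collecting the sign flips along the way, the symbol is -1.

-1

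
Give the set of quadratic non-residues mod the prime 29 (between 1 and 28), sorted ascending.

Square k = 1,…,14 (k and 29−k give the same square):
1²=1, 2²=4, 3²=9, 4²=16, 5²=25, 6²≡7, 7²≡20, 8²≡6, 9²≡23, 10²≡13, 11²≡5, 12²≡28, 13²≡24, 14²≡22 (mod 29).
The residues are {1, 4, 5, 6, 7, 9, 13, 16, 20, 22, 23, 24, 25, 28}; the non-residues are the remaining 14 nonzero classes.

2 3 8 10 11 12 14 15 17 18 19 21 26 27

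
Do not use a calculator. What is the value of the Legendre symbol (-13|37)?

-1

First reduce: -13 ≡ 24 (mod 37).
Pull out 2^3: since 37 ≡ 5 (mod 8), (2/37) = -1, so (2/37)^3 = -1.
Reciprocity: 3 ≡ 3 and 37 ≡ 1 (mod 4), so (3/37) = +(37/3).
Reduce top mod 3: now compute (1/3).
Reached (1/3) = 1. Collecting the sign flips along the way, the symbol is -1.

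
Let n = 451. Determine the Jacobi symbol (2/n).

Pull out 2: since 451 ≡ 3 (mod 8), (2/451) = -1.
Reached (1/451) = 1. Collecting the sign flips along the way, the symbol is -1.

-1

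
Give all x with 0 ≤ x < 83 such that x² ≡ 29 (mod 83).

19, 64

Since 83 ≡ 3 (mod 4), a square root of 29 is 29^((83+1)/4) = 29^21 mod 83.
Repeated squaring: 29^2≡11, 29^4≡38, 29^8≡33, 29^16≡10 (mod 83).
29^21 = 29^(16+4+1) ≡ 64 (mod 83).
Check: 64² = 4096 ≡ 29 (mod 83). The two roots are 19 and 64.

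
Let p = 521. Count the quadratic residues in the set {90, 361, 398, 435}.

(90/521) = +1 → QR.
(361/521) = +1 → QR.
(398/521) = +1 → QR.
(435/521) = -1 → non-residue.
Total quadratic residues among the 4: 3.

3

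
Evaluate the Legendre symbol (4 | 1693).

1

Pull out 2^2: since 1693 ≡ 5 (mod 8), (2/1693) = -1, so (2/1693)^2 = +1.
Reached (1/1693) = 1. Collecting the sign flips along the way, the symbol is +1.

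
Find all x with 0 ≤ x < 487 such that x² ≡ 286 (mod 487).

149, 338

Since 487 ≡ 3 (mod 4), a square root of 286 is 286^((487+1)/4) = 286^122 mod 487.
Repeated squaring: 286^2≡467, 286^4≡400, 286^8≡264, 286^16≡55, 286^32≡103, 286^64≡382 (mod 487).
286^122 = 286^(64+32+16+8+2) ≡ 338 (mod 487).
Check: 338² = 114244 ≡ 286 (mod 487). The two roots are 149 and 338.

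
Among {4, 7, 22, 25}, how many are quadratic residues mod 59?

(4/59) = +1 → QR.
(7/59) = +1 → QR.
(22/59) = +1 → QR.
(25/59) = +1 → QR.
Total quadratic residues among the 4: 4.

4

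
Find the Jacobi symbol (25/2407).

Reciprocity: 25 ≡ 1 and 2407 ≡ 3 (mod 4), so (25/2407) = +(2407/25).
Reduce top mod 25: now compute (7/25).
Reciprocity: 7 ≡ 3 and 25 ≡ 1 (mod 4), so (7/25) = +(25/7).
Reduce top mod 7: now compute (4/7).
Pull out 2^2: since 7 ≡ 7 (mod 8), (2/7) = +1, so (2/7)^2 = +1.
Reached (1/7) = 1. Collecting the sign flips along the way, the symbol is +1.

1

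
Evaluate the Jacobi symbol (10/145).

0

Pull out 2: since 145 ≡ 1 (mod 8), (2/145) = +1.
Reciprocity: 5 ≡ 1 and 145 ≡ 1 (mod 4), so (5/145) = +(145/5).
Reduce top mod 5: now compute (0/5).
Top reduces to 0: gcd > 1, so the symbol is 0.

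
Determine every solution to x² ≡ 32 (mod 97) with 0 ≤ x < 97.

97 ≡ 1 (mod 4), so we find a root by search.
Trying successive values, 41² = 1681 ≡ 32 (mod 97). The other root is 97 − 41 = 56.

41, 56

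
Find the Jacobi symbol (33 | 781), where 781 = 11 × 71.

0

Reciprocity: 33 ≡ 1 and 781 ≡ 1 (mod 4), so (33/781) = +(781/33).
Reduce top mod 33: now compute (22/33).
Pull out 2: since 33 ≡ 1 (mod 8), (2/33) = +1.
Reciprocity: 11 ≡ 3 and 33 ≡ 1 (mod 4), so (11/33) = +(33/11).
Reduce top mod 11: now compute (0/11).
Top reduces to 0: gcd > 1, so the symbol is 0.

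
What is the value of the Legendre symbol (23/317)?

Euler's criterion: (23/317) ≡ 23^158 (mod 317).
23^2 ≡ 212 (mod 317)
23^4 ≡ 247 (mod 317)
23^8 ≡ 145 (mod 317)
23^16 ≡ 103 (mod 317)
23^32 ≡ 148 (mod 317)
23^64 ≡ 31 (mod 317)
23^128 ≡ 10 (mod 317)
23^158 = 23^(128+16+8+4+2) ≡ 1 (mod 317).
Result is 1, so (23/317) = 1.

1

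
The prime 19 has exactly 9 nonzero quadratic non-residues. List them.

2, 3, 8, 10, 12, 13, 14, 15, 18

Square k = 1,…,9 (k and 19−k give the same square):
1²=1, 2²=4, 3²=9, 4²=16, 5²≡6, 6²≡17, 7²≡11, 8²≡7, 9²≡5 (mod 19).
The residues are {1, 4, 5, 6, 7, 9, 11, 16, 17}; the non-residues are the remaining 9 nonzero classes.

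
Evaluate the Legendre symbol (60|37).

-1

Euler's criterion: (60/37) ≡ 23^18 (mod 37).
23^2 ≡ 11 (mod 37)
23^4 ≡ 10 (mod 37)
23^8 ≡ 26 (mod 37)
23^16 ≡ 10 (mod 37)
23^18 = 23^(16+2) ≡ 36 (mod 37).
Result is 36 ≡ −1, so (60/37) = −1.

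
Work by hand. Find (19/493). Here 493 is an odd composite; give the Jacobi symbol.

-1

Reciprocity: 19 ≡ 3 and 493 ≡ 1 (mod 4), so (19/493) = +(493/19).
Reduce top mod 19: now compute (18/19).
Pull out 2: since 19 ≡ 3 (mod 8), (2/19) = -1.
Reciprocity: 9 ≡ 1 and 19 ≡ 3 (mod 4), so (9/19) = +(19/9).
Reduce top mod 9: now compute (1/9).
Reached (1/9) = 1. Collecting the sign flips along the way, the symbol is -1.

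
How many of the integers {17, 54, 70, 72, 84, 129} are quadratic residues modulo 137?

3

(17/137) = +1 → QR.
(54/137) = -1 → non-residue.
(70/137) = -1 → non-residue.
(72/137) = +1 → QR.
(84/137) = -1 → non-residue.
(129/137) = +1 → QR.
Total quadratic residues among the 6: 3.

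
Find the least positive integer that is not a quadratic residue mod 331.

(2/331) = −1, so 2 is the smallest positive non-residue mod 331.

2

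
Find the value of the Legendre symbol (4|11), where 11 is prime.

Euler's criterion: (4/11) ≡ 4^5 (mod 11).
4^2 ≡ 5 (mod 11)
4^4 ≡ 3 (mod 11)
4^5 = 4^(4+1) ≡ 1 (mod 11).
Result is 1, so (4/11) = 1.

1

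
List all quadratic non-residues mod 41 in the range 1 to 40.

3,6,7,11,12,13,14,15,17,19,22,24,26,27,28,29,30,34,35,38

Square k = 1,…,20 (k and 41−k give the same square):
1²=1, 2²=4, 3²=9, 4²=16, 5²=25, 6²=36, 7²≡8, 8²≡23, 9²≡40, 10²≡18, 11²≡39, 12²≡21, 13²≡5, 14²≡32, 15²≡20, 16²≡10, 17²≡2, 18²≡37, 19²≡33, 20²≡31 (mod 41).
The residues are {1, 2, 4, 5, 8, 9, 10, 16, 18, 20, 21, 23, 25, 31, 32, 33, 36, 37, 39, 40}; the non-residues are the remaining 20 nonzero classes.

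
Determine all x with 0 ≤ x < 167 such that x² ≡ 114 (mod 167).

Since 167 ≡ 3 (mod 4), a square root of 114 is 114^((167+1)/4) = 114^42 mod 167.
Repeated squaring: 114^2≡137, 114^4≡65, 114^8≡50, 114^16≡162, 114^32≡25 (mod 167).
114^42 = 114^(32+8+2) ≡ 75 (mod 167).
Check: 75² = 5625 ≡ 114 (mod 167). The two roots are 75 and 92.

75, 92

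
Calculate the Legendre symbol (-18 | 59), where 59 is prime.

1

First reduce: -18 ≡ 41 (mod 59).
Reciprocity: 41 ≡ 1 and 59 ≡ 3 (mod 4), so (41/59) = +(59/41).
Reduce top mod 41: now compute (18/41).
Pull out 2: since 41 ≡ 1 (mod 8), (2/41) = +1.
Reciprocity: 9 ≡ 1 and 41 ≡ 1 (mod 4), so (9/41) = +(41/9).
Reduce top mod 9: now compute (5/9).
Reciprocity: 5 ≡ 1 and 9 ≡ 1 (mod 4), so (5/9) = +(9/5).
Reduce top mod 5: now compute (4/5).
Pull out 2^2: since 5 ≡ 5 (mod 8), (2/5) = -1, so (2/5)^2 = +1.
Reached (1/5) = 1. Collecting the sign flips along the way, the symbol is +1.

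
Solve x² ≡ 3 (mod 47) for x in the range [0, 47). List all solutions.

12, 35

Since 47 ≡ 3 (mod 4), a square root of 3 is 3^((47+1)/4) = 3^12 mod 47.
Repeated squaring: 3^2≡9, 3^4≡34, 3^8≡28 (mod 47).
3^12 = 3^(8+4) ≡ 12 (mod 47).
Check: 12² = 144 ≡ 3 (mod 47). The two roots are 12 and 35.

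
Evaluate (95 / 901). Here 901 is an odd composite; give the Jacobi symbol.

Reciprocity: 95 ≡ 3 and 901 ≡ 1 (mod 4), so (95/901) = +(901/95).
Reduce top mod 95: now compute (46/95).
Pull out 2: since 95 ≡ 7 (mod 8), (2/95) = +1.
Reciprocity: 23 ≡ 3 and 95 ≡ 3 (mod 4), so (23/95) = −(95/23).
Reduce top mod 23: now compute (3/23).
Reciprocity: 3 ≡ 3 and 23 ≡ 3 (mod 4), so (3/23) = −(23/3).
Reduce top mod 3: now compute (2/3).
Pull out 2: since 3 ≡ 3 (mod 8), (2/3) = -1.
Reached (1/3) = 1. Collecting the sign flips along the way, the symbol is -1.

-1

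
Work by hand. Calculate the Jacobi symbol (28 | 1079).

Pull out 2^2: since 1079 ≡ 7 (mod 8), (2/1079) = +1, so (2/1079)^2 = +1.
Reciprocity: 7 ≡ 3 and 1079 ≡ 3 (mod 4), so (7/1079) = −(1079/7).
Reduce top mod 7: now compute (1/7).
Reached (1/7) = 1. Collecting the sign flips along the way, the symbol is -1.

-1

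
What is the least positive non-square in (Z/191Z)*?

(2/191) = +1, so 2 is a residue.
(3/191) = +1, so 3 is a residue.
(4/191) = +1, so 4 is a residue.
(5/191) = +1, so 5 is a residue.
(6/191) = +1, so 6 is a residue.
(7/191) = −1, so 7 is the smallest positive non-residue mod 191.

7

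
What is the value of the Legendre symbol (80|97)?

-1

Pull out 2^4: since 97 ≡ 1 (mod 8), (2/97) = +1, so (2/97)^4 = +1.
Reciprocity: 5 ≡ 1 and 97 ≡ 1 (mod 4), so (5/97) = +(97/5).
Reduce top mod 5: now compute (2/5).
Pull out 2: since 5 ≡ 5 (mod 8), (2/5) = -1.
Reached (1/5) = 1. Collecting the sign flips along the way, the symbol is -1.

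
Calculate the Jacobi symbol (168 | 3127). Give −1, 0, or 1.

Pull out 2^3: since 3127 ≡ 7 (mod 8), (2/3127) = +1, so (2/3127)^3 = +1.
Reciprocity: 21 ≡ 1 and 3127 ≡ 3 (mod 4), so (21/3127) = +(3127/21).
Reduce top mod 21: now compute (19/21).
Reciprocity: 19 ≡ 3 and 21 ≡ 1 (mod 4), so (19/21) = +(21/19).
Reduce top mod 19: now compute (2/19).
Pull out 2: since 19 ≡ 3 (mod 8), (2/19) = -1.
Reached (1/19) = 1. Collecting the sign flips along the way, the symbol is -1.

-1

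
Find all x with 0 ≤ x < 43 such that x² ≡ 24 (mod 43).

14, 29

Since 43 ≡ 3 (mod 4), a square root of 24 is 24^((43+1)/4) = 24^11 mod 43.
Repeated squaring: 24^2≡17, 24^4≡31, 24^8≡15 (mod 43).
24^11 = 24^(8+2+1) ≡ 14 (mod 43).
Check: 14² = 196 ≡ 24 (mod 43). The two roots are 14 and 29.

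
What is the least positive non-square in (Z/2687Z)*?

5

(2/2687) = +1, so 2 is a residue.
(3/2687) = +1, so 3 is a residue.
(4/2687) = +1, so 4 is a residue.
(5/2687) = −1, so 5 is the smallest positive non-residue mod 2687.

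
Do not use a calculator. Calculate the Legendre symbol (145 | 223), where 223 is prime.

-1

Euler's criterion: (145/223) ≡ 145^111 (mod 223).
145^2 ≡ 63 (mod 223)
145^4 ≡ 178 (mod 223)
145^8 ≡ 18 (mod 223)
145^16 ≡ 101 (mod 223)
145^32 ≡ 166 (mod 223)
145^64 ≡ 127 (mod 223)
145^111 = 145^(64+32+8+4+2+1) ≡ 222 (mod 223).
Result is 222 ≡ −1, so (145/223) = −1.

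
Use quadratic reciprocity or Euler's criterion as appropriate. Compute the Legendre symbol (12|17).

Pull out 2^2: since 17 ≡ 1 (mod 8), (2/17) = +1, so (2/17)^2 = +1.
Reciprocity: 3 ≡ 3 and 17 ≡ 1 (mod 4), so (3/17) = +(17/3).
Reduce top mod 3: now compute (2/3).
Pull out 2: since 3 ≡ 3 (mod 8), (2/3) = -1.
Reached (1/3) = 1. Collecting the sign flips along the way, the symbol is -1.

-1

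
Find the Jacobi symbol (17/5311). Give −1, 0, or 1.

-1

Reciprocity: 17 ≡ 1 and 5311 ≡ 3 (mod 4), so (17/5311) = +(5311/17).
Reduce top mod 17: now compute (7/17).
Reciprocity: 7 ≡ 3 and 17 ≡ 1 (mod 4), so (7/17) = +(17/7).
Reduce top mod 7: now compute (3/7).
Reciprocity: 3 ≡ 3 and 7 ≡ 3 (mod 4), so (3/7) = −(7/3).
Reduce top mod 3: now compute (1/3).
Reached (1/3) = 1. Collecting the sign flips along the way, the symbol is -1.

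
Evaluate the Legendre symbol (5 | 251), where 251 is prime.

Euler's criterion: (5/251) ≡ 5^125 (mod 251).
5^2 ≡ 25 (mod 251)
5^4 ≡ 123 (mod 251)
5^8 ≡ 69 (mod 251)
5^16 ≡ 243 (mod 251)
5^32 ≡ 64 (mod 251)
5^64 ≡ 80 (mod 251)
5^125 = 5^(64+32+16+8+4+1) ≡ 1 (mod 251).
Result is 1, so (5/251) = 1.

1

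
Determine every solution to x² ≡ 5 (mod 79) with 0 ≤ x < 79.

20, 59

Since 79 ≡ 3 (mod 4), a square root of 5 is 5^((79+1)/4) = 5^20 mod 79.
Repeated squaring: 5^2≡25, 5^4≡72, 5^8≡49, 5^16≡31 (mod 79).
5^20 = 5^(16+4) ≡ 20 (mod 79).
Check: 20² = 400 ≡ 5 (mod 79). The two roots are 20 and 59.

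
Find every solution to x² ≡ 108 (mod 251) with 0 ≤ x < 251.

Since 251 ≡ 3 (mod 4), a square root of 108 is 108^((251+1)/4) = 108^63 mod 251.
Repeated squaring: 108^2≡118, 108^4≡119, 108^8≡105, 108^16≡232, 108^32≡110 (mod 251).
108^63 = 108^(32+16+8+4+2+1) ≡ 205 (mod 251).
Check: 205² = 42025 ≡ 108 (mod 251). The two roots are 46 and 205.

46, 205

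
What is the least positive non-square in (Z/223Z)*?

3

(2/223) = +1, so 2 is a residue.
(3/223) = −1, so 3 is the smallest positive non-residue mod 223.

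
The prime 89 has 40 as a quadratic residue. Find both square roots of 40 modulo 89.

89 ≡ 1 (mod 4), so we find a root by search.
Trying successive values, 29² = 841 ≡ 40 (mod 89). The other root is 89 − 29 = 60.

29, 60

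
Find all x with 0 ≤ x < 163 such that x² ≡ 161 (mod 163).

18, 145

Since 163 ≡ 3 (mod 4), a square root of 161 is 161^((163+1)/4) = 161^41 mod 163.
Repeated squaring: 161^2≡4, 161^4≡16, 161^8≡93, 161^16≡10, 161^32≡100 (mod 163).
161^41 = 161^(32+8+1) ≡ 145 (mod 163).
Check: 145² = 21025 ≡ 161 (mod 163). The two roots are 18 and 145.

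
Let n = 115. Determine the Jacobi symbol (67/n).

1

Reciprocity: 67 ≡ 3 and 115 ≡ 3 (mod 4), so (67/115) = −(115/67).
Reduce top mod 67: now compute (48/67).
Pull out 2^4: since 67 ≡ 3 (mod 8), (2/67) = -1, so (2/67)^4 = +1.
Reciprocity: 3 ≡ 3 and 67 ≡ 3 (mod 4), so (3/67) = −(67/3).
Reduce top mod 3: now compute (1/3).
Reached (1/3) = 1. Collecting the sign flips along the way, the symbol is +1.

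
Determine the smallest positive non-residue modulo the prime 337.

(2/337) = +1, so 2 is a residue.
(3/337) = +1, so 3 is a residue.
(4/337) = +1, so 4 is a residue.
(5/337) = −1, so 5 is the smallest positive non-residue mod 337.

5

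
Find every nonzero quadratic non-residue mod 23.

Square k = 1,…,11 (k and 23−k give the same square):
1²=1, 2²=4, 3²=9, 4²=16, 5²≡2, 6²≡13, 7²≡3, 8²≡18, 9²≡12, 10²≡8, 11²≡6 (mod 23).
The residues are {1, 2, 3, 4, 6, 8, 9, 12, 13, 16, 18}; the non-residues are the remaining 11 nonzero classes.

5 7 10 11 14 15 17 19 20 21 22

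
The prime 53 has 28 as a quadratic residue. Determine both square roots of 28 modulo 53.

53 ≡ 1 (mod 4), so we find a root by search.
Trying successive values, 9² = 81 ≡ 28 (mod 53). The other root is 53 − 9 = 44.

9, 44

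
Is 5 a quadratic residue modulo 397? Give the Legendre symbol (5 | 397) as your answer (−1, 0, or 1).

-1

Reciprocity: 5 ≡ 1 and 397 ≡ 1 (mod 4), so (5/397) = +(397/5).
Reduce top mod 5: now compute (2/5).
Pull out 2: since 5 ≡ 5 (mod 8), (2/5) = -1.
Reached (1/5) = 1. Collecting the sign flips along the way, the symbol is -1.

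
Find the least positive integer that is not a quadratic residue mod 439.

3

(2/439) = +1, so 2 is a residue.
(3/439) = −1, so 3 is the smallest positive non-residue mod 439.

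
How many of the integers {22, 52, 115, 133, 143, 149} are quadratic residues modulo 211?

2

(22/211) = -1 → non-residue.
(52/211) = +1 → QR.
(115/211) = -1 → non-residue.
(133/211) = -1 → non-residue.
(143/211) = +1 → QR.
(149/211) = -1 → non-residue.
Total quadratic residues among the 6: 2.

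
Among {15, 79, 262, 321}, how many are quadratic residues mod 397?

(15/397) = -1 → non-residue.
(79/397) = +1 → QR.
(262/397) = -1 → non-residue.
(321/397) = +1 → QR.
Total quadratic residues among the 4: 2.

2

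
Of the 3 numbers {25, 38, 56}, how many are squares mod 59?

(25/59) = +1 → QR.
(38/59) = -1 → non-residue.
(56/59) = -1 → non-residue.
Total quadratic residues among the 3: 1.

1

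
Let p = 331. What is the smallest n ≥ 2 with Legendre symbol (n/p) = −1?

2

(2/331) = −1, so 2 is the smallest positive non-residue mod 331.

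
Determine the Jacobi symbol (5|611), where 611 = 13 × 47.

Reciprocity: 5 ≡ 1 and 611 ≡ 3 (mod 4), so (5/611) = +(611/5).
Reduce top mod 5: now compute (1/5).
Reached (1/5) = 1. Collecting the sign flips along the way, the symbol is +1.

1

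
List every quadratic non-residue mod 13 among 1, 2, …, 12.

Square k = 1,…,6 (k and 13−k give the same square):
1²=1, 2²=4, 3²=9, 4²≡3, 5²≡12, 6²≡10 (mod 13).
The residues are {1, 3, 4, 9, 10, 12}; the non-residues are the remaining 6 nonzero classes.

2 5 6 7 8 11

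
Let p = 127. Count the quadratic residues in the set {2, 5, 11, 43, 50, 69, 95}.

4

(2/127) = +1 → QR.
(5/127) = -1 → non-residue.
(11/127) = +1 → QR.
(43/127) = -1 → non-residue.
(50/127) = +1 → QR.
(69/127) = +1 → QR.
(95/127) = -1 → non-residue.
Total quadratic residues among the 7: 4.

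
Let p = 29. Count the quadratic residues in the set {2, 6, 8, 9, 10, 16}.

3

(2/29) = -1 → non-residue.
(6/29) = +1 → QR.
(8/29) = -1 → non-residue.
(9/29) = +1 → QR.
(10/29) = -1 → non-residue.
(16/29) = +1 → QR.
Total quadratic residues among the 6: 3.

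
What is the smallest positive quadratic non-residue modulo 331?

(2/331) = −1, so 2 is the smallest positive non-residue mod 331.

2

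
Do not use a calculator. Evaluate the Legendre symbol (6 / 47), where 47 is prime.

Euler's criterion: (6/47) ≡ 6^23 (mod 47).
6^2 ≡ 36 (mod 47)
6^4 ≡ 27 (mod 47)
6^8 ≡ 24 (mod 47)
6^16 ≡ 12 (mod 47)
6^23 = 6^(16+4+2+1) ≡ 1 (mod 47).
Result is 1, so (6/47) = 1.

1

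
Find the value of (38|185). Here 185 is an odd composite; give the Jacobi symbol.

Pull out 2: since 185 ≡ 1 (mod 8), (2/185) = +1.
Reciprocity: 19 ≡ 3 and 185 ≡ 1 (mod 4), so (19/185) = +(185/19).
Reduce top mod 19: now compute (14/19).
Pull out 2: since 19 ≡ 3 (mod 8), (2/19) = -1.
Reciprocity: 7 ≡ 3 and 19 ≡ 3 (mod 4), so (7/19) = −(19/7).
Reduce top mod 7: now compute (5/7).
Reciprocity: 5 ≡ 1 and 7 ≡ 3 (mod 4), so (5/7) = +(7/5).
Reduce top mod 5: now compute (2/5).
Pull out 2: since 5 ≡ 5 (mod 8), (2/5) = -1.
Reached (1/5) = 1. Collecting the sign flips along the way, the symbol is -1.

-1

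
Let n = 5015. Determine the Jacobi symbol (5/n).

0

Reciprocity: 5 ≡ 1 and 5015 ≡ 3 (mod 4), so (5/5015) = +(5015/5).
Reduce top mod 5: now compute (0/5).
Top reduces to 0: gcd > 1, so the symbol is 0.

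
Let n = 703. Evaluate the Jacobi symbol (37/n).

Reciprocity: 37 ≡ 1 and 703 ≡ 3 (mod 4), so (37/703) = +(703/37).
Reduce top mod 37: now compute (0/37).
Top reduces to 0: gcd > 1, so the symbol is 0.

0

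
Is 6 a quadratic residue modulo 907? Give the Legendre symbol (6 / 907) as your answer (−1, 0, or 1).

1

Pull out 2: since 907 ≡ 3 (mod 8), (2/907) = -1.
Reciprocity: 3 ≡ 3 and 907 ≡ 3 (mod 4), so (3/907) = −(907/3).
Reduce top mod 3: now compute (1/3).
Reached (1/3) = 1. Collecting the sign flips along the way, the symbol is +1.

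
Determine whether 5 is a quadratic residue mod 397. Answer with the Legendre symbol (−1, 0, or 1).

Euler's criterion: (5/397) ≡ 5^198 (mod 397).
5^2 ≡ 25 (mod 397)
5^4 ≡ 228 (mod 397)
5^8 ≡ 374 (mod 397)
5^16 ≡ 132 (mod 397)
5^32 ≡ 353 (mod 397)
5^64 ≡ 348 (mod 397)
5^128 ≡ 19 (mod 397)
5^198 = 5^(128+64+4+2) ≡ 396 (mod 397).
Result is 396 ≡ −1, so (5/397) = −1.

-1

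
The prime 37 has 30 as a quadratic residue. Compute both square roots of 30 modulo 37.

37 ≡ 1 (mod 4), so we find a root by search.
Trying successive values, 17² = 289 ≡ 30 (mod 37). The other root is 37 − 17 = 20.

17, 20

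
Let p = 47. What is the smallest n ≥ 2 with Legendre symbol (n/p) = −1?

5

(2/47) = +1, so 2 is a residue.
(3/47) = +1, so 3 is a residue.
(4/47) = +1, so 4 is a residue.
(5/47) = −1, so 5 is the smallest positive non-residue mod 47.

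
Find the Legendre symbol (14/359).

-1

Pull out 2: since 359 ≡ 7 (mod 8), (2/359) = +1.
Reciprocity: 7 ≡ 3 and 359 ≡ 3 (mod 4), so (7/359) = −(359/7).
Reduce top mod 7: now compute (2/7).
Pull out 2: since 7 ≡ 7 (mod 8), (2/7) = +1.
Reached (1/7) = 1. Collecting the sign flips along the way, the symbol is -1.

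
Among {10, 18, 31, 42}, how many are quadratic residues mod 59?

0

(10/59) = -1 → non-residue.
(18/59) = -1 → non-residue.
(31/59) = -1 → non-residue.
(42/59) = -1 → non-residue.
Total quadratic residues among the 4: 0.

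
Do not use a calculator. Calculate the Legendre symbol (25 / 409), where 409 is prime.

1

Euler's criterion: (25/409) ≡ 25^204 (mod 409).
25^2 ≡ 216 (mod 409)
25^4 ≡ 30 (mod 409)
25^8 ≡ 82 (mod 409)
25^16 ≡ 180 (mod 409)
25^32 ≡ 89 (mod 409)
25^64 ≡ 150 (mod 409)
25^128 ≡ 5 (mod 409)
25^204 = 25^(128+64+8+4) ≡ 1 (mod 409).
Result is 1, so (25/409) = 1.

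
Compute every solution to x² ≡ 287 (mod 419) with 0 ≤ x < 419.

Since 419 ≡ 3 (mod 4), a square root of 287 is 287^((419+1)/4) = 287^105 mod 419.
Repeated squaring: 287^2≡245, 287^4≡108, 287^8≡351, 287^16≡15, 287^32≡225, 287^64≡345 (mod 419).
287^105 = 287^(64+32+8+1) ≡ 196 (mod 419).
Check: 196² = 38416 ≡ 287 (mod 419). The two roots are 196 and 223.

196, 223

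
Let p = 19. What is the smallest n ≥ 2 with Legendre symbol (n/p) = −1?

(2/19) = −1, so 2 is the smallest positive non-residue mod 19.

2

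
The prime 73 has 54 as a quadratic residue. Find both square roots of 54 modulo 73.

73 ≡ 1 (mod 4), so we find a root by search.
Trying successive values, 28² = 784 ≡ 54 (mod 73). The other root is 73 − 28 = 45.

28, 45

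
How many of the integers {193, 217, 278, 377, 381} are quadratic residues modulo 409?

4

(193/409) = +1 → QR.
(217/409) = +1 → QR.
(278/409) = +1 → QR.
(377/409) = +1 → QR.
(381/409) = -1 → non-residue.
Total quadratic residues among the 5: 4.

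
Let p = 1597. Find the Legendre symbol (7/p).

Reciprocity: 7 ≡ 3 and 1597 ≡ 1 (mod 4), so (7/1597) = +(1597/7).
Reduce top mod 7: now compute (1/7).
Reached (1/7) = 1. Collecting the sign flips along the way, the symbol is +1.

1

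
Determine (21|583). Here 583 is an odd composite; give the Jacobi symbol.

Reciprocity: 21 ≡ 1 and 583 ≡ 3 (mod 4), so (21/583) = +(583/21).
Reduce top mod 21: now compute (16/21).
Pull out 2^4: since 21 ≡ 5 (mod 8), (2/21) = -1, so (2/21)^4 = +1.
Reached (1/21) = 1. Collecting the sign flips along the way, the symbol is +1.

1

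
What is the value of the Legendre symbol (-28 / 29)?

First reduce: -28 ≡ 1 (mod 29).
Reached (1/29) = 1. Collecting the sign flips along the way, the symbol is +1.

1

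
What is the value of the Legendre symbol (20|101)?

Euler's criterion: (20/101) ≡ 20^50 (mod 101).
20^2 ≡ 97 (mod 101)
20^4 ≡ 16 (mod 101)
20^8 ≡ 54 (mod 101)
20^16 ≡ 88 (mod 101)
20^32 ≡ 68 (mod 101)
20^50 = 20^(32+16+2) ≡ 1 (mod 101).
Result is 1, so (20/101) = 1.

1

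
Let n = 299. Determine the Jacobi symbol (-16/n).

-1

First reduce: -16 ≡ 283 (mod 299).
Reciprocity: 283 ≡ 3 and 299 ≡ 3 (mod 4), so (283/299) = −(299/283).
Reduce top mod 283: now compute (16/283).
Pull out 2^4: since 283 ≡ 3 (mod 8), (2/283) = -1, so (2/283)^4 = +1.
Reached (1/283) = 1. Collecting the sign flips along the way, the symbol is -1.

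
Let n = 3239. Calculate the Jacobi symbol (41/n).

0

Reciprocity: 41 ≡ 1 and 3239 ≡ 3 (mod 4), so (41/3239) = +(3239/41).
Reduce top mod 41: now compute (0/41).
Top reduces to 0: gcd > 1, so the symbol is 0.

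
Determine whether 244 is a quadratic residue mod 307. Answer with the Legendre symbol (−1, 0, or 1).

Pull out 2^2: since 307 ≡ 3 (mod 8), (2/307) = -1, so (2/307)^2 = +1.
Reciprocity: 61 ≡ 1 and 307 ≡ 3 (mod 4), so (61/307) = +(307/61).
Reduce top mod 61: now compute (2/61).
Pull out 2: since 61 ≡ 5 (mod 8), (2/61) = -1.
Reached (1/61) = 1. Collecting the sign flips along the way, the symbol is -1.

-1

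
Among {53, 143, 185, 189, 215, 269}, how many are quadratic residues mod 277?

3

(53/277) = -1 → non-residue.
(143/277) = -1 → non-residue.
(185/277) = +1 → QR.
(189/277) = +1 → QR.
(215/277) = +1 → QR.
(269/277) = -1 → non-residue.
Total quadratic residues among the 6: 3.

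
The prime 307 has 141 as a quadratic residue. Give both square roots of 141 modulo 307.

37, 270

Since 307 ≡ 3 (mod 4), a square root of 141 is 141^((307+1)/4) = 141^77 mod 307.
Repeated squaring: 141^2≡233, 141^4≡257, 141^8≡44, 141^16≡94, 141^32≡240, 141^64≡191 (mod 307).
141^77 = 141^(64+8+4+1) ≡ 37 (mod 307).
Check: 37² = 1369 ≡ 141 (mod 307). The two roots are 37 and 270.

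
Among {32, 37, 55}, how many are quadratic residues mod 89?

(32/89) = +1 → QR.
(37/89) = -1 → non-residue.
(55/89) = +1 → QR.
Total quadratic residues among the 3: 2.

2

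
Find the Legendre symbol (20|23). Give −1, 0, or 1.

-1

Pull out 2^2: since 23 ≡ 7 (mod 8), (2/23) = +1, so (2/23)^2 = +1.
Reciprocity: 5 ≡ 1 and 23 ≡ 3 (mod 4), so (5/23) = +(23/5).
Reduce top mod 5: now compute (3/5).
Reciprocity: 3 ≡ 3 and 5 ≡ 1 (mod 4), so (3/5) = +(5/3).
Reduce top mod 3: now compute (2/3).
Pull out 2: since 3 ≡ 3 (mod 8), (2/3) = -1.
Reached (1/3) = 1. Collecting the sign flips along the way, the symbol is -1.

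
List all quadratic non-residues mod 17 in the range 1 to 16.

Square k = 1,…,8 (k and 17−k give the same square):
1²=1, 2²=4, 3²=9, 4²=16, 5²≡8, 6²≡2, 7²≡15, 8²≡13 (mod 17).
The residues are {1, 2, 4, 8, 9, 13, 15, 16}; the non-residues are the remaining 8 nonzero classes.

3,5,6,7,10,11,12,14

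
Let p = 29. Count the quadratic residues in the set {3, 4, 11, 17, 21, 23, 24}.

3

(3/29) = -1 → non-residue.
(4/29) = +1 → QR.
(11/29) = -1 → non-residue.
(17/29) = -1 → non-residue.
(21/29) = -1 → non-residue.
(23/29) = +1 → QR.
(24/29) = +1 → QR.
Total quadratic residues among the 7: 3.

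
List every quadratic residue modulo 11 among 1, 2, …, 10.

Square k = 1,…,5 (k and 11−k give the same square):
1²=1, 2²=4, 3²=9, 4²≡5, 5²≡3 (mod 11).
So the quadratic residues mod 11 are {1, 3, 4, 5, 9}.

1, 3, 4, 5, 9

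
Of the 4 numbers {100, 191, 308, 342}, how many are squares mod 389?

2

(100/389) = +1 → QR.
(191/389) = -1 → non-residue.
(308/389) = +1 → QR.
(342/389) = -1 → non-residue.
Total quadratic residues among the 4: 2.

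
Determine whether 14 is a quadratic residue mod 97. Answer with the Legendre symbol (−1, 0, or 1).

-1

Pull out 2: since 97 ≡ 1 (mod 8), (2/97) = +1.
Reciprocity: 7 ≡ 3 and 97 ≡ 1 (mod 4), so (7/97) = +(97/7).
Reduce top mod 7: now compute (6/7).
Pull out 2: since 7 ≡ 7 (mod 8), (2/7) = +1.
Reciprocity: 3 ≡ 3 and 7 ≡ 3 (mod 4), so (3/7) = −(7/3).
Reduce top mod 3: now compute (1/3).
Reached (1/3) = 1. Collecting the sign flips along the way, the symbol is -1.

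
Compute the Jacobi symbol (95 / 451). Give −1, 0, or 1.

1

Reciprocity: 95 ≡ 3 and 451 ≡ 3 (mod 4), so (95/451) = −(451/95).
Reduce top mod 95: now compute (71/95).
Reciprocity: 71 ≡ 3 and 95 ≡ 3 (mod 4), so (71/95) = −(95/71).
Reduce top mod 71: now compute (24/71).
Pull out 2^3: since 71 ≡ 7 (mod 8), (2/71) = +1, so (2/71)^3 = +1.
Reciprocity: 3 ≡ 3 and 71 ≡ 3 (mod 4), so (3/71) = −(71/3).
Reduce top mod 3: now compute (2/3).
Pull out 2: since 3 ≡ 3 (mod 8), (2/3) = -1.
Reached (1/3) = 1. Collecting the sign flips along the way, the symbol is +1.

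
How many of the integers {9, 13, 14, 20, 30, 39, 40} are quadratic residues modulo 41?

4

(9/41) = +1 → QR.
(13/41) = -1 → non-residue.
(14/41) = -1 → non-residue.
(20/41) = +1 → QR.
(30/41) = -1 → non-residue.
(39/41) = +1 → QR.
(40/41) = +1 → QR.
Total quadratic residues among the 7: 4.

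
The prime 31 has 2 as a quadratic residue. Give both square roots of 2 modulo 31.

8, 23

Since 31 ≡ 3 (mod 4), a square root of 2 is 2^((31+1)/4) = 2^8 mod 31.
Repeated squaring: 2^2≡4, 2^4≡16, 2^8≡8 (mod 31).
2^8 = 2^(8) ≡ 8 (mod 31).
Check: 8² = 64 ≡ 2 (mod 31). The two roots are 8 and 23.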